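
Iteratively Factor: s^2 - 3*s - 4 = (s - 4)*(s + 1)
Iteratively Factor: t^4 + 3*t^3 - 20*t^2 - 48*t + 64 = (t - 4)*(t^3 + 7*t^2 + 8*t - 16) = (t - 4)*(t - 1)*(t^2 + 8*t + 16) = (t - 4)*(t - 1)*(t + 4)*(t + 4)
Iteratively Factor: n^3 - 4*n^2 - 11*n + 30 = (n - 5)*(n^2 + n - 6) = (n - 5)*(n + 3)*(n - 2)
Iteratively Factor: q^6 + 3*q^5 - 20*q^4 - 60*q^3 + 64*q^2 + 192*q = (q - 4)*(q^5 + 7*q^4 + 8*q^3 - 28*q^2 - 48*q) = (q - 4)*(q + 4)*(q^4 + 3*q^3 - 4*q^2 - 12*q) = (q - 4)*(q + 3)*(q + 4)*(q^3 - 4*q) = q*(q - 4)*(q + 3)*(q + 4)*(q^2 - 4) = q*(q - 4)*(q - 2)*(q + 3)*(q + 4)*(q + 2)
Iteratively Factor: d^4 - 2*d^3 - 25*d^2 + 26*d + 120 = (d - 3)*(d^3 + d^2 - 22*d - 40) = (d - 3)*(d + 2)*(d^2 - d - 20) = (d - 3)*(d + 2)*(d + 4)*(d - 5)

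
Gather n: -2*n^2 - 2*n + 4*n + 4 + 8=-2*n^2 + 2*n + 12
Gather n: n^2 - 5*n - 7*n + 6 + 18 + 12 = n^2 - 12*n + 36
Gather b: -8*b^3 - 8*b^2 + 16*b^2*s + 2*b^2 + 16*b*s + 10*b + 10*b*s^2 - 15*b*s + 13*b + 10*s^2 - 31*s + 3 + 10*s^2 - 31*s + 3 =-8*b^3 + b^2*(16*s - 6) + b*(10*s^2 + s + 23) + 20*s^2 - 62*s + 6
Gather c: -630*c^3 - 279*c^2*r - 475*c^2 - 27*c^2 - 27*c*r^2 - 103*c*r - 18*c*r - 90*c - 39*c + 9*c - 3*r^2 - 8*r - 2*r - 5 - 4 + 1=-630*c^3 + c^2*(-279*r - 502) + c*(-27*r^2 - 121*r - 120) - 3*r^2 - 10*r - 8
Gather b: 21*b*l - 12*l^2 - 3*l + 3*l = 21*b*l - 12*l^2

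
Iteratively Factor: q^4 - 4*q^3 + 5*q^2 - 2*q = (q - 2)*(q^3 - 2*q^2 + q) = (q - 2)*(q - 1)*(q^2 - q) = q*(q - 2)*(q - 1)*(q - 1)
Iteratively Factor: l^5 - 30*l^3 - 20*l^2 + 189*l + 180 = (l - 3)*(l^4 + 3*l^3 - 21*l^2 - 83*l - 60) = (l - 3)*(l + 3)*(l^3 - 21*l - 20) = (l - 3)*(l + 1)*(l + 3)*(l^2 - l - 20) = (l - 3)*(l + 1)*(l + 3)*(l + 4)*(l - 5)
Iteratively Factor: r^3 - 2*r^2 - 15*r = (r - 5)*(r^2 + 3*r) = r*(r - 5)*(r + 3)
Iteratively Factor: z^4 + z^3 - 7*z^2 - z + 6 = (z + 3)*(z^3 - 2*z^2 - z + 2) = (z + 1)*(z + 3)*(z^2 - 3*z + 2) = (z - 1)*(z + 1)*(z + 3)*(z - 2)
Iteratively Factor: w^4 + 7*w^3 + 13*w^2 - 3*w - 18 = (w + 3)*(w^3 + 4*w^2 + w - 6) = (w - 1)*(w + 3)*(w^2 + 5*w + 6) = (w - 1)*(w + 3)^2*(w + 2)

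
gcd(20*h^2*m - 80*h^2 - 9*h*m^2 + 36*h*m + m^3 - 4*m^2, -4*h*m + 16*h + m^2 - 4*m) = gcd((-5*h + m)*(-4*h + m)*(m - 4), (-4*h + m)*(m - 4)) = 4*h*m - 16*h - m^2 + 4*m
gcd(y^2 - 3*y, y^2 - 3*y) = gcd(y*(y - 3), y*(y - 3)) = y^2 - 3*y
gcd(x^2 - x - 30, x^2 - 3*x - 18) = x - 6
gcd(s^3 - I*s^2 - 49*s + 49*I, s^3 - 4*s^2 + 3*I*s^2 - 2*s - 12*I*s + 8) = 1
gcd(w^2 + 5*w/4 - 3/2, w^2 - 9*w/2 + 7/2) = 1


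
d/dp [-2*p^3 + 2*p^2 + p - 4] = -6*p^2 + 4*p + 1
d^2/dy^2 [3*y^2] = 6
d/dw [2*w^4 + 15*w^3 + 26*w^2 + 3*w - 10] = 8*w^3 + 45*w^2 + 52*w + 3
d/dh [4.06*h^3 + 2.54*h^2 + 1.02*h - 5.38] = 12.18*h^2 + 5.08*h + 1.02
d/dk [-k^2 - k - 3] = -2*k - 1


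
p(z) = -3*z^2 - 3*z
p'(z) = -6*z - 3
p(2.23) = -21.61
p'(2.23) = -16.38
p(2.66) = -29.21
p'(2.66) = -18.96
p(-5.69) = -80.06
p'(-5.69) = 31.14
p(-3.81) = -32.12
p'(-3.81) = 19.86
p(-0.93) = 0.20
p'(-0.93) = 2.58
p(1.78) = -14.85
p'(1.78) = -13.68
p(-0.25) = 0.56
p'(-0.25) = -1.50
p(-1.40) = -1.68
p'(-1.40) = 5.40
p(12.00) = -468.00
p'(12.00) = -75.00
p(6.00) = -126.00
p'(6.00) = -39.00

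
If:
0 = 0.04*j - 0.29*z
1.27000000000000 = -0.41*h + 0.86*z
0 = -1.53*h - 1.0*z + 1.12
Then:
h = -0.18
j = 10.09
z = 1.39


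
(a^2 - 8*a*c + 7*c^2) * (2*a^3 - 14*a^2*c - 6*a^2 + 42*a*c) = 2*a^5 - 30*a^4*c - 6*a^4 + 126*a^3*c^2 + 90*a^3*c - 98*a^2*c^3 - 378*a^2*c^2 + 294*a*c^3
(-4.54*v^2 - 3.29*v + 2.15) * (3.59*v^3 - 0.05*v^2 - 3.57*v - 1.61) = -16.2986*v^5 - 11.5841*v^4 + 24.0908*v^3 + 18.9472*v^2 - 2.3786*v - 3.4615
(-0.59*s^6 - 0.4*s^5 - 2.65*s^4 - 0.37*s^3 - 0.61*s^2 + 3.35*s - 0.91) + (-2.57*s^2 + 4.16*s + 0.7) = -0.59*s^6 - 0.4*s^5 - 2.65*s^4 - 0.37*s^3 - 3.18*s^2 + 7.51*s - 0.21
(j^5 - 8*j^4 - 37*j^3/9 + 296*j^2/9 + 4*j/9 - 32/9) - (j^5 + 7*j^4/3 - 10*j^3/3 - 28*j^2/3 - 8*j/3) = -31*j^4/3 - 7*j^3/9 + 380*j^2/9 + 28*j/9 - 32/9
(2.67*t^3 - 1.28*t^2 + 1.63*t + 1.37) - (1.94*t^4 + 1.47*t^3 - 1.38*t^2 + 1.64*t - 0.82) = -1.94*t^4 + 1.2*t^3 + 0.0999999999999999*t^2 - 0.01*t + 2.19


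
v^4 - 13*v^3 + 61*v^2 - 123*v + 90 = (v - 5)*(v - 3)^2*(v - 2)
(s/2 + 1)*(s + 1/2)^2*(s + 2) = s^4/2 + 5*s^3/2 + 33*s^2/8 + 5*s/2 + 1/2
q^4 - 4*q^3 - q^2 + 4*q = q*(q - 4)*(q - 1)*(q + 1)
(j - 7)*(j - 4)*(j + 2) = j^3 - 9*j^2 + 6*j + 56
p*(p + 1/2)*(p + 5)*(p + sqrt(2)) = p^4 + sqrt(2)*p^3 + 11*p^3/2 + 5*p^2/2 + 11*sqrt(2)*p^2/2 + 5*sqrt(2)*p/2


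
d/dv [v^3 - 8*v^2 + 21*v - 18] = 3*v^2 - 16*v + 21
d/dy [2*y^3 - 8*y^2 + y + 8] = 6*y^2 - 16*y + 1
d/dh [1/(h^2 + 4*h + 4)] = 2*(-h - 2)/(h^2 + 4*h + 4)^2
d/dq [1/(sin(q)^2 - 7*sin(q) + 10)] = (7 - 2*sin(q))*cos(q)/(sin(q)^2 - 7*sin(q) + 10)^2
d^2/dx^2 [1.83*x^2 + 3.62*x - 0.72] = 3.66000000000000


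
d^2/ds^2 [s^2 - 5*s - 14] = 2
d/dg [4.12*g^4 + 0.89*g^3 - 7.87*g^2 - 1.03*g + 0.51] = 16.48*g^3 + 2.67*g^2 - 15.74*g - 1.03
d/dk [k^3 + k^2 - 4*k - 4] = 3*k^2 + 2*k - 4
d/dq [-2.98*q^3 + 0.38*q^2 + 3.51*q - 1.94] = -8.94*q^2 + 0.76*q + 3.51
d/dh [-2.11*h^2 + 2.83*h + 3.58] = 2.83 - 4.22*h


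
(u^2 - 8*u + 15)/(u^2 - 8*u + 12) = (u^2 - 8*u + 15)/(u^2 - 8*u + 12)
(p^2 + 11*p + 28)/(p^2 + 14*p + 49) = (p + 4)/(p + 7)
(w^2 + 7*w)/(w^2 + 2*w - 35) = w/(w - 5)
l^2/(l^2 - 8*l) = l/(l - 8)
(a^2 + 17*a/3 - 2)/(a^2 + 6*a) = (a - 1/3)/a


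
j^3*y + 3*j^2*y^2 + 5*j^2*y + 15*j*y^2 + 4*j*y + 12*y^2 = (j + 4)*(j + 3*y)*(j*y + y)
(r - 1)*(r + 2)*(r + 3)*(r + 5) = r^4 + 9*r^3 + 21*r^2 - r - 30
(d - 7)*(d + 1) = d^2 - 6*d - 7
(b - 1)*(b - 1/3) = b^2 - 4*b/3 + 1/3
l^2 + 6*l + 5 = (l + 1)*(l + 5)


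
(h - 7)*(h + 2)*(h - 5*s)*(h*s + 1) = h^4*s - 5*h^3*s^2 - 5*h^3*s + h^3 + 25*h^2*s^2 - 19*h^2*s - 5*h^2 + 70*h*s^2 + 25*h*s - 14*h + 70*s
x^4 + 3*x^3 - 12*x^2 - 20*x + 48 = (x - 2)^2*(x + 3)*(x + 4)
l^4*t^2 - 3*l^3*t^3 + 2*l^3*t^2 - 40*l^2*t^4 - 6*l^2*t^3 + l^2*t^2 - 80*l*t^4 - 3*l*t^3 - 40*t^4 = (l - 8*t)*(l + 5*t)*(l*t + t)^2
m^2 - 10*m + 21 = (m - 7)*(m - 3)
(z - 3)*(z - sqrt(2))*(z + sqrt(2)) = z^3 - 3*z^2 - 2*z + 6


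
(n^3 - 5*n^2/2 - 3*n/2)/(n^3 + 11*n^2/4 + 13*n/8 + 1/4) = 4*n*(n - 3)/(4*n^2 + 9*n + 2)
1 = 1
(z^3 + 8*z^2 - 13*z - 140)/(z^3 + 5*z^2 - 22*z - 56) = (z + 5)/(z + 2)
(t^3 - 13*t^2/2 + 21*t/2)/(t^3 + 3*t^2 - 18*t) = (t - 7/2)/(t + 6)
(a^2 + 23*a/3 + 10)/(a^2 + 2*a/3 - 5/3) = (a + 6)/(a - 1)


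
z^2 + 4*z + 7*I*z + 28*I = (z + 4)*(z + 7*I)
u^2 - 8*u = u*(u - 8)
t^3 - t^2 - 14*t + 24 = (t - 3)*(t - 2)*(t + 4)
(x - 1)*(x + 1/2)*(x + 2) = x^3 + 3*x^2/2 - 3*x/2 - 1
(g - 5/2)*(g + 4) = g^2 + 3*g/2 - 10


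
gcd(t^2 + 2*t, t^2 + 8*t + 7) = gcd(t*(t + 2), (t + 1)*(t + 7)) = 1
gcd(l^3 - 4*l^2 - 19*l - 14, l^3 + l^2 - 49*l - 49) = l^2 - 6*l - 7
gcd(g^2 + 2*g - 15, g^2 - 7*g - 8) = 1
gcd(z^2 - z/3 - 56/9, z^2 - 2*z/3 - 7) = z + 7/3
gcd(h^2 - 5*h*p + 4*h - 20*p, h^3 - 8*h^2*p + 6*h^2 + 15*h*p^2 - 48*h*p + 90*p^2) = -h + 5*p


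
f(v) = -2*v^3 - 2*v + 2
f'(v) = -6*v^2 - 2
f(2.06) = -19.60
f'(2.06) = -27.46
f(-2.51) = 38.65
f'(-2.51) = -39.80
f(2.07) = -19.88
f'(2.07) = -27.71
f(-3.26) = 77.81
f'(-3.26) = -65.77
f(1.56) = -8.71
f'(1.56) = -16.60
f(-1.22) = 8.07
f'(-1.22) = -10.93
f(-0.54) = 3.39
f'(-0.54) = -3.75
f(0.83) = -0.80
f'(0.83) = -6.13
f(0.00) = 2.00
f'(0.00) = -2.00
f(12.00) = -3478.00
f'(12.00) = -866.00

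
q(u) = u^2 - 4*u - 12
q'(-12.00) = -28.00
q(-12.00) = 180.00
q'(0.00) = -4.00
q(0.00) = -12.00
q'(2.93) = 1.86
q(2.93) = -15.14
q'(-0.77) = -5.54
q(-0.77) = -8.33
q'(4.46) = 4.92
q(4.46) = -9.95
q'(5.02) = 6.04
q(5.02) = -6.88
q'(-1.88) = -7.76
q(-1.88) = -0.95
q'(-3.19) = -10.38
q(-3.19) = 10.94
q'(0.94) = -2.12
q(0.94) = -14.88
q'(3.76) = 3.52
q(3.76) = -12.90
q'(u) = 2*u - 4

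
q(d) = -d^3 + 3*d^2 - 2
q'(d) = -3*d^2 + 6*d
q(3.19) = -3.93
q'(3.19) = -11.39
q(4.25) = -24.58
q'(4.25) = -28.69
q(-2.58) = 35.14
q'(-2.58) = -35.45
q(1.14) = 0.42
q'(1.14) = 2.94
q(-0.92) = 1.32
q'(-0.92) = -8.06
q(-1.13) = 3.27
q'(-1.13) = -10.61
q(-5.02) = 200.11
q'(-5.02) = -105.72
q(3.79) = -13.35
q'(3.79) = -20.35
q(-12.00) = 2158.00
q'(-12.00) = -504.00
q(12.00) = -1298.00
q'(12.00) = -360.00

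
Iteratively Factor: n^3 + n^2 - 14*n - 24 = (n + 2)*(n^2 - n - 12) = (n + 2)*(n + 3)*(n - 4)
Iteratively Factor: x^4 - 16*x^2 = (x + 4)*(x^3 - 4*x^2) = (x - 4)*(x + 4)*(x^2) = x*(x - 4)*(x + 4)*(x)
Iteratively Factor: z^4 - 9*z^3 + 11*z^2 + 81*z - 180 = (z - 4)*(z^3 - 5*z^2 - 9*z + 45) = (z - 5)*(z - 4)*(z^2 - 9) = (z - 5)*(z - 4)*(z + 3)*(z - 3)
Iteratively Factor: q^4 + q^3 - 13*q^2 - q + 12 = (q - 1)*(q^3 + 2*q^2 - 11*q - 12) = (q - 3)*(q - 1)*(q^2 + 5*q + 4) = (q - 3)*(q - 1)*(q + 1)*(q + 4)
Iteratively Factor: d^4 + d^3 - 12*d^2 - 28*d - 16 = (d + 1)*(d^3 - 12*d - 16) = (d + 1)*(d + 2)*(d^2 - 2*d - 8) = (d - 4)*(d + 1)*(d + 2)*(d + 2)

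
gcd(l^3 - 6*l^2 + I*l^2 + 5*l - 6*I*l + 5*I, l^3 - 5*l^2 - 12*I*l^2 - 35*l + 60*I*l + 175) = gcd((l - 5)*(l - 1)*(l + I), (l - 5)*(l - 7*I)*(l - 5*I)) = l - 5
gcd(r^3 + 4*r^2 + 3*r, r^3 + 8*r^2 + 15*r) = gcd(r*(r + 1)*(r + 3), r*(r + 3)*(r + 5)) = r^2 + 3*r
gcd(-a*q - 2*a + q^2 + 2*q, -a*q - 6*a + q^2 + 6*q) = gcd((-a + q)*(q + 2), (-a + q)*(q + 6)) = -a + q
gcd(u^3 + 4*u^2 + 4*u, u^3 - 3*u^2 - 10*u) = u^2 + 2*u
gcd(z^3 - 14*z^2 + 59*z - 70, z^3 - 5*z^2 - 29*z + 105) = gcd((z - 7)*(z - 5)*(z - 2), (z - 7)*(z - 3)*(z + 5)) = z - 7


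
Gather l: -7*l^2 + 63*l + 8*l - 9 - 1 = -7*l^2 + 71*l - 10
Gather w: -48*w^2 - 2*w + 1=-48*w^2 - 2*w + 1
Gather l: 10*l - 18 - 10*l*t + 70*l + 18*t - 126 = l*(80 - 10*t) + 18*t - 144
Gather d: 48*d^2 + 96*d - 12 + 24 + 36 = 48*d^2 + 96*d + 48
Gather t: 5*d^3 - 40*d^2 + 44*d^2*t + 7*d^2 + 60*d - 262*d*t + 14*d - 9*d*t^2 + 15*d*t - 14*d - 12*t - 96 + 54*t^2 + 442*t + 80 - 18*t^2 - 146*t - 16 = 5*d^3 - 33*d^2 + 60*d + t^2*(36 - 9*d) + t*(44*d^2 - 247*d + 284) - 32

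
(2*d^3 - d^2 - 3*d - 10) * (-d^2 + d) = -2*d^5 + 3*d^4 + 2*d^3 + 7*d^2 - 10*d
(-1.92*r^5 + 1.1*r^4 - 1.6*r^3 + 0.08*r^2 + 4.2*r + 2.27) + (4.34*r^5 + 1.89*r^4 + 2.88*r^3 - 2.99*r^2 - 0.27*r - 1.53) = 2.42*r^5 + 2.99*r^4 + 1.28*r^3 - 2.91*r^2 + 3.93*r + 0.74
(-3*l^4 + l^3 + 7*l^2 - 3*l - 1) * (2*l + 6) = -6*l^5 - 16*l^4 + 20*l^3 + 36*l^2 - 20*l - 6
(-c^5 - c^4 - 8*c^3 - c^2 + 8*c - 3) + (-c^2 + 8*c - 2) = -c^5 - c^4 - 8*c^3 - 2*c^2 + 16*c - 5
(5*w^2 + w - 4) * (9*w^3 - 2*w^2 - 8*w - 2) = 45*w^5 - w^4 - 78*w^3 - 10*w^2 + 30*w + 8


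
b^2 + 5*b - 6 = (b - 1)*(b + 6)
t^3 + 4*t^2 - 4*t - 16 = (t - 2)*(t + 2)*(t + 4)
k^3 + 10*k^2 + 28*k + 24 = (k + 2)^2*(k + 6)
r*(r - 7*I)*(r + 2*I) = r^3 - 5*I*r^2 + 14*r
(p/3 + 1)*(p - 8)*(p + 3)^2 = p^4/3 + p^3/3 - 15*p^2 - 63*p - 72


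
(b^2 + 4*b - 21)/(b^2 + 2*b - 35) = (b - 3)/(b - 5)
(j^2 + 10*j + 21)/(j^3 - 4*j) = (j^2 + 10*j + 21)/(j*(j^2 - 4))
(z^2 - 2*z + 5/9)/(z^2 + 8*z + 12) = (z^2 - 2*z + 5/9)/(z^2 + 8*z + 12)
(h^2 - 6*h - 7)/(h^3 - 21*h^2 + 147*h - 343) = (h + 1)/(h^2 - 14*h + 49)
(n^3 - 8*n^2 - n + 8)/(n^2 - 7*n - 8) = n - 1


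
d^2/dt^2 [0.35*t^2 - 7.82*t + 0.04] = 0.700000000000000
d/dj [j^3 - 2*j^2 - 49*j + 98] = 3*j^2 - 4*j - 49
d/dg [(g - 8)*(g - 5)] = 2*g - 13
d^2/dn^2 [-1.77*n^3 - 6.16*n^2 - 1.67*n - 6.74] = -10.62*n - 12.32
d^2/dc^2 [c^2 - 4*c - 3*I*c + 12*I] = 2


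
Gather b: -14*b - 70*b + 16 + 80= 96 - 84*b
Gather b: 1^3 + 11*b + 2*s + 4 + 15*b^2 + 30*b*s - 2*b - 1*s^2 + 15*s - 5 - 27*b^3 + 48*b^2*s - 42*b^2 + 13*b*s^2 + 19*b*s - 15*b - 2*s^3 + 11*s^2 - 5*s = -27*b^3 + b^2*(48*s - 27) + b*(13*s^2 + 49*s - 6) - 2*s^3 + 10*s^2 + 12*s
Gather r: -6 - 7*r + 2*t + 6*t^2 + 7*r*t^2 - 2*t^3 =r*(7*t^2 - 7) - 2*t^3 + 6*t^2 + 2*t - 6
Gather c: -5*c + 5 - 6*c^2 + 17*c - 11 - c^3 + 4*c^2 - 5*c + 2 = -c^3 - 2*c^2 + 7*c - 4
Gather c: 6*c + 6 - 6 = 6*c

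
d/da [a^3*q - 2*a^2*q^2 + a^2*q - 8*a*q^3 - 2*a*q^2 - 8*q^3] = q*(3*a^2 - 4*a*q + 2*a - 8*q^2 - 2*q)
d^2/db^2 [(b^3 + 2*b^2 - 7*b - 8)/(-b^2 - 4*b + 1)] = 4*(-b^3 + 15*b^2 + 57*b + 81)/(b^6 + 12*b^5 + 45*b^4 + 40*b^3 - 45*b^2 + 12*b - 1)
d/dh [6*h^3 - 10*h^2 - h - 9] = 18*h^2 - 20*h - 1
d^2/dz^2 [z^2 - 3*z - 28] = 2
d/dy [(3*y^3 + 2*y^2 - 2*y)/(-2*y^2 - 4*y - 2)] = (-3*y^3 - 9*y^2 - 6*y + 2)/(2*(y^3 + 3*y^2 + 3*y + 1))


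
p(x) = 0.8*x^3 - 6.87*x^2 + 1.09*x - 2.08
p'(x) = 2.4*x^2 - 13.74*x + 1.09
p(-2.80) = -76.55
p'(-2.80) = 58.38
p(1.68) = -15.85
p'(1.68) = -15.22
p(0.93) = -6.36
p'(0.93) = -9.61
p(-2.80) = -76.55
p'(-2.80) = 58.38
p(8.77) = 18.71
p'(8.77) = 65.18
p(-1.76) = -29.64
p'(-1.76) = 32.71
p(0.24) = -2.20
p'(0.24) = -2.07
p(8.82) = 22.00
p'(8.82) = 66.60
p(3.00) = -39.04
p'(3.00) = -18.53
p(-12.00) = -2386.84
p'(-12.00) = 511.57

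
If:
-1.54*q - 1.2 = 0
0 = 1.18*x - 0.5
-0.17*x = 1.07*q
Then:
No Solution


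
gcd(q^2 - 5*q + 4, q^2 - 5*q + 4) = q^2 - 5*q + 4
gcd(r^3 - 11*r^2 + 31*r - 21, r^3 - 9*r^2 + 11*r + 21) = r^2 - 10*r + 21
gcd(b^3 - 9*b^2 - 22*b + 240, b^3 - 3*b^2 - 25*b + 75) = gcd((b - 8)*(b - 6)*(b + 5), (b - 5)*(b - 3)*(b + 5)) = b + 5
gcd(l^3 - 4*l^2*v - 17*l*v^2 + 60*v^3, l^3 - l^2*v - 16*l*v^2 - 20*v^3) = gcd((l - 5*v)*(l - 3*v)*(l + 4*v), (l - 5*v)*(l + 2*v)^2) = -l + 5*v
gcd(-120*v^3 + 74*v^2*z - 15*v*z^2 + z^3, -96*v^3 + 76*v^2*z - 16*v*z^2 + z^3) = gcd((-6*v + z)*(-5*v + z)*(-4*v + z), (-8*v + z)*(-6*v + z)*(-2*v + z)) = -6*v + z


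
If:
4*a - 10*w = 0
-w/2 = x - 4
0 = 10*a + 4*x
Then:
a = -40/23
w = -16/23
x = 100/23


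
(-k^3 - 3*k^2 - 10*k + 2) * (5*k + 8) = -5*k^4 - 23*k^3 - 74*k^2 - 70*k + 16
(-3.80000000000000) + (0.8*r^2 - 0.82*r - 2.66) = 0.8*r^2 - 0.82*r - 6.46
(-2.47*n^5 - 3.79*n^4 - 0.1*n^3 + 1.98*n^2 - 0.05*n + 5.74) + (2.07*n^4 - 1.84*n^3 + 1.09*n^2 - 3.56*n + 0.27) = -2.47*n^5 - 1.72*n^4 - 1.94*n^3 + 3.07*n^2 - 3.61*n + 6.01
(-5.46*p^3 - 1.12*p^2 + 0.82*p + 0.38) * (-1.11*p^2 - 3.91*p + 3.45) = 6.0606*p^5 + 22.5918*p^4 - 15.368*p^3 - 7.492*p^2 + 1.3432*p + 1.311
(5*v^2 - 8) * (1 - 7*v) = -35*v^3 + 5*v^2 + 56*v - 8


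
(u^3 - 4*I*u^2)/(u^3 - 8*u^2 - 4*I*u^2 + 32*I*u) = u/(u - 8)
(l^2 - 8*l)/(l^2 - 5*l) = (l - 8)/(l - 5)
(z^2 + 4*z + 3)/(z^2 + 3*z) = (z + 1)/z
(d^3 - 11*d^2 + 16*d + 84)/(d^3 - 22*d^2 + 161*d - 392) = (d^2 - 4*d - 12)/(d^2 - 15*d + 56)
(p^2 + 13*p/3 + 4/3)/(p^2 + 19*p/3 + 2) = (p + 4)/(p + 6)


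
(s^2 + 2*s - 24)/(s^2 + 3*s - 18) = (s - 4)/(s - 3)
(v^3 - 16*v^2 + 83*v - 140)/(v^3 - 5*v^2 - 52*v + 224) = (v^2 - 12*v + 35)/(v^2 - v - 56)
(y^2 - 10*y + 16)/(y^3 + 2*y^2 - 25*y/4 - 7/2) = 4*(y - 8)/(4*y^2 + 16*y + 7)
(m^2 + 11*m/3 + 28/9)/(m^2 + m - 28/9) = (3*m + 4)/(3*m - 4)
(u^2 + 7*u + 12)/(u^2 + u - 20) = (u^2 + 7*u + 12)/(u^2 + u - 20)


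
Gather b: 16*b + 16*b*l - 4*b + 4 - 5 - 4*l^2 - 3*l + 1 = b*(16*l + 12) - 4*l^2 - 3*l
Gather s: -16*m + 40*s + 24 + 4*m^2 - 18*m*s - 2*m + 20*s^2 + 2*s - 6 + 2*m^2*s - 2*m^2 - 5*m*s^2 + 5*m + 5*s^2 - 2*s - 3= 2*m^2 - 13*m + s^2*(25 - 5*m) + s*(2*m^2 - 18*m + 40) + 15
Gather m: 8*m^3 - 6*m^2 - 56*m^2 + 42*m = 8*m^3 - 62*m^2 + 42*m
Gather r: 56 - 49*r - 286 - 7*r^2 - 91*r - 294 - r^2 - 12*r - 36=-8*r^2 - 152*r - 560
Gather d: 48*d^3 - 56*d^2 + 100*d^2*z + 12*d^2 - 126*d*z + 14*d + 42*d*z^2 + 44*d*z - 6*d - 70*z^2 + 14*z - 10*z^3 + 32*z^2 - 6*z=48*d^3 + d^2*(100*z - 44) + d*(42*z^2 - 82*z + 8) - 10*z^3 - 38*z^2 + 8*z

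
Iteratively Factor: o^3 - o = (o - 1)*(o^2 + o) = (o - 1)*(o + 1)*(o)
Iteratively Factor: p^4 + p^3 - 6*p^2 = (p - 2)*(p^3 + 3*p^2) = p*(p - 2)*(p^2 + 3*p) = p^2*(p - 2)*(p + 3)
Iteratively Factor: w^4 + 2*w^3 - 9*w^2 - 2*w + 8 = (w + 4)*(w^3 - 2*w^2 - w + 2) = (w - 1)*(w + 4)*(w^2 - w - 2) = (w - 1)*(w + 1)*(w + 4)*(w - 2)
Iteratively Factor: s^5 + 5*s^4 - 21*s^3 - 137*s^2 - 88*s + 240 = (s - 5)*(s^4 + 10*s^3 + 29*s^2 + 8*s - 48) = (s - 5)*(s + 4)*(s^3 + 6*s^2 + 5*s - 12) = (s - 5)*(s + 4)^2*(s^2 + 2*s - 3) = (s - 5)*(s + 3)*(s + 4)^2*(s - 1)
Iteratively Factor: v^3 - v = (v + 1)*(v^2 - v) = v*(v + 1)*(v - 1)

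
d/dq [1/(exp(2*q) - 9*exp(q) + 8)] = (9 - 2*exp(q))*exp(q)/(exp(2*q) - 9*exp(q) + 8)^2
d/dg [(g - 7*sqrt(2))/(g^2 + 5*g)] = (g*(g + 5) - (g - 7*sqrt(2))*(2*g + 5))/(g^2*(g + 5)^2)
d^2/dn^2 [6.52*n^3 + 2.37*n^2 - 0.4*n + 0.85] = 39.12*n + 4.74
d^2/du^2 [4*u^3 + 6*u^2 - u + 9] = 24*u + 12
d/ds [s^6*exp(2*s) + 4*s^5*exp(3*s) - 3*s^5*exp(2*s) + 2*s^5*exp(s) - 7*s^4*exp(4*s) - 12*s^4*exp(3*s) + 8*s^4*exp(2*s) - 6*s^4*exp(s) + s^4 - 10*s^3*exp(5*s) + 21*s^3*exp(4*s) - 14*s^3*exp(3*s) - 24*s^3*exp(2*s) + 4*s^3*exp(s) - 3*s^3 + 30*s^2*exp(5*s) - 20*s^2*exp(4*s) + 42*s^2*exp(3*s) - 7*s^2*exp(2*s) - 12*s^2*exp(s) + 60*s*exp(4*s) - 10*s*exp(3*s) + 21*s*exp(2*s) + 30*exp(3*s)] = 2*s^6*exp(2*s) + 12*s^5*exp(3*s) + 2*s^5*exp(s) - 28*s^4*exp(4*s) - 16*s^4*exp(3*s) + s^4*exp(2*s) + 4*s^4*exp(s) - 50*s^3*exp(5*s) + 56*s^3*exp(4*s) - 90*s^3*exp(3*s) - 16*s^3*exp(2*s) - 20*s^3*exp(s) + 4*s^3 + 120*s^2*exp(5*s) - 17*s^2*exp(4*s) + 84*s^2*exp(3*s) - 86*s^2*exp(2*s) - 9*s^2 + 60*s*exp(5*s) + 200*s*exp(4*s) + 54*s*exp(3*s) + 28*s*exp(2*s) - 24*s*exp(s) + 60*exp(4*s) + 80*exp(3*s) + 21*exp(2*s)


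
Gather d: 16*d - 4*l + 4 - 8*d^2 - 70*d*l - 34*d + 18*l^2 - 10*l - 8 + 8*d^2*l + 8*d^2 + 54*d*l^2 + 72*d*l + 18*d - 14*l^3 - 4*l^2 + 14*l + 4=8*d^2*l + d*(54*l^2 + 2*l) - 14*l^3 + 14*l^2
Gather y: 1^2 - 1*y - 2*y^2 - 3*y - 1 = -2*y^2 - 4*y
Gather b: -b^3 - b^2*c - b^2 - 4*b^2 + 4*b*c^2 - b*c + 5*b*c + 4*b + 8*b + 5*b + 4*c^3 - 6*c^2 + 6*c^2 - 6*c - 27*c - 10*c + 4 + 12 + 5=-b^3 + b^2*(-c - 5) + b*(4*c^2 + 4*c + 17) + 4*c^3 - 43*c + 21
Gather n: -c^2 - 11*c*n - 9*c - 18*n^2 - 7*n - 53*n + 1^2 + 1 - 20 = -c^2 - 9*c - 18*n^2 + n*(-11*c - 60) - 18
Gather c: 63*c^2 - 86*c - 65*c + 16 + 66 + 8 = 63*c^2 - 151*c + 90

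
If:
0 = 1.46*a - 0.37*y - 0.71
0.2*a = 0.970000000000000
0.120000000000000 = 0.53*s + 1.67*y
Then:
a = 4.85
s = -54.03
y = 17.22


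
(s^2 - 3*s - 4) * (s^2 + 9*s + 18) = s^4 + 6*s^3 - 13*s^2 - 90*s - 72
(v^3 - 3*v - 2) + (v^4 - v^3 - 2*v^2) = v^4 - 2*v^2 - 3*v - 2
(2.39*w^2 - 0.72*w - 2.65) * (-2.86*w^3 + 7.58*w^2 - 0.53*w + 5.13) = -6.8354*w^5 + 20.1754*w^4 + 0.854699999999999*w^3 - 7.4447*w^2 - 2.2891*w - 13.5945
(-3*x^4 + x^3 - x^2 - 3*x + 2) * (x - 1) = -3*x^5 + 4*x^4 - 2*x^3 - 2*x^2 + 5*x - 2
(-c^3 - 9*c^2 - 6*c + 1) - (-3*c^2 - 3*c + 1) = -c^3 - 6*c^2 - 3*c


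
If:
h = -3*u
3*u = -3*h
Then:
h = 0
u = 0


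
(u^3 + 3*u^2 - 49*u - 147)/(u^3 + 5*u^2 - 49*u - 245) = (u + 3)/(u + 5)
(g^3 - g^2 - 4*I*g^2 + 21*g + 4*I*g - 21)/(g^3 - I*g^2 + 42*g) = (g^2 + g*(-1 + 3*I) - 3*I)/(g*(g + 6*I))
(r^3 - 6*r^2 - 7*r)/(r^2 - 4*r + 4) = r*(r^2 - 6*r - 7)/(r^2 - 4*r + 4)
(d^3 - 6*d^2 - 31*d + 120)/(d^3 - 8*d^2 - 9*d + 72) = (d + 5)/(d + 3)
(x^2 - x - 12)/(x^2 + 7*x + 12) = (x - 4)/(x + 4)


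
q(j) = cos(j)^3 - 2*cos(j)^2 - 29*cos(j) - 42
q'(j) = -3*sin(j)*cos(j)^2 + 4*sin(j)*cos(j) + 29*sin(j)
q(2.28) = -24.24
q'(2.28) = 19.07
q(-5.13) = -54.02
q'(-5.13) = 27.54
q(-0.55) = -67.56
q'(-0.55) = -15.80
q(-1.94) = -31.84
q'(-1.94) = -25.34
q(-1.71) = -38.02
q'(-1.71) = -28.11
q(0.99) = -58.35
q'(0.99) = 25.32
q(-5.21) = -56.19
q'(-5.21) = 26.56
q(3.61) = -18.43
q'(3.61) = -10.40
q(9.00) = -17.99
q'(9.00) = 9.42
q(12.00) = -67.30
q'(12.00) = -16.23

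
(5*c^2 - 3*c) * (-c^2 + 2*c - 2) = -5*c^4 + 13*c^3 - 16*c^2 + 6*c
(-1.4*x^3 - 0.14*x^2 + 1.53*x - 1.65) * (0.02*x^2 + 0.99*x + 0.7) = -0.028*x^5 - 1.3888*x^4 - 1.088*x^3 + 1.3837*x^2 - 0.5625*x - 1.155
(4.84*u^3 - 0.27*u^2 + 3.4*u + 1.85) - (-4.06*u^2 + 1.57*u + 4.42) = 4.84*u^3 + 3.79*u^2 + 1.83*u - 2.57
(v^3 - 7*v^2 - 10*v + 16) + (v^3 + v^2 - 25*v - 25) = 2*v^3 - 6*v^2 - 35*v - 9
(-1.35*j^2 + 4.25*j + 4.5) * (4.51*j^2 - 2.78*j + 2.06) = -6.0885*j^4 + 22.9205*j^3 + 5.699*j^2 - 3.755*j + 9.27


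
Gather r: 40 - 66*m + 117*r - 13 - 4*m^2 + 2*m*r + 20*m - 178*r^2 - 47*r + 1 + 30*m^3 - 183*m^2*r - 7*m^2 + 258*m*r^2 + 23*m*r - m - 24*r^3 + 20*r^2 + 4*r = 30*m^3 - 11*m^2 - 47*m - 24*r^3 + r^2*(258*m - 158) + r*(-183*m^2 + 25*m + 74) + 28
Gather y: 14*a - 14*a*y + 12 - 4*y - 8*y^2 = 14*a - 8*y^2 + y*(-14*a - 4) + 12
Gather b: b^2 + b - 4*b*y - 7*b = b^2 + b*(-4*y - 6)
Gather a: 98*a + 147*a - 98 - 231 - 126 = 245*a - 455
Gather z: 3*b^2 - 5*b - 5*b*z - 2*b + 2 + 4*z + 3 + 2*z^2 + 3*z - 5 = 3*b^2 - 7*b + 2*z^2 + z*(7 - 5*b)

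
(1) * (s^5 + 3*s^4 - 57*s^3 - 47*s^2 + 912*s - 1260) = s^5 + 3*s^4 - 57*s^3 - 47*s^2 + 912*s - 1260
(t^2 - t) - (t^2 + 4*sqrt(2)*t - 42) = -4*sqrt(2)*t - t + 42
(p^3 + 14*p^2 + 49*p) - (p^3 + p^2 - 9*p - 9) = 13*p^2 + 58*p + 9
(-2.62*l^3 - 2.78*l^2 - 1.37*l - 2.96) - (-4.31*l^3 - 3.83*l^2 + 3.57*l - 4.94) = 1.69*l^3 + 1.05*l^2 - 4.94*l + 1.98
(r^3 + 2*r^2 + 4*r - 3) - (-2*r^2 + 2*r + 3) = r^3 + 4*r^2 + 2*r - 6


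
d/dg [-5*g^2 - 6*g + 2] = -10*g - 6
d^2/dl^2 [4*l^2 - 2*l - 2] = 8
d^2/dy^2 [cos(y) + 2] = -cos(y)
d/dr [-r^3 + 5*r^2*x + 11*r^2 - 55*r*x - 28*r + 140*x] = -3*r^2 + 10*r*x + 22*r - 55*x - 28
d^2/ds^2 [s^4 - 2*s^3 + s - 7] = 12*s*(s - 1)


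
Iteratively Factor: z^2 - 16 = (z - 4)*(z + 4)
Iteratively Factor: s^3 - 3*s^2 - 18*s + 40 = (s - 2)*(s^2 - s - 20) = (s - 2)*(s + 4)*(s - 5)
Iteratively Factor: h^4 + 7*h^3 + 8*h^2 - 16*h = (h - 1)*(h^3 + 8*h^2 + 16*h) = h*(h - 1)*(h^2 + 8*h + 16) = h*(h - 1)*(h + 4)*(h + 4)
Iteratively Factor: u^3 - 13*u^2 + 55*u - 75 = (u - 5)*(u^2 - 8*u + 15) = (u - 5)^2*(u - 3)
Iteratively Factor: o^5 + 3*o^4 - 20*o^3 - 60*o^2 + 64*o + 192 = (o + 3)*(o^4 - 20*o^2 + 64) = (o + 3)*(o + 4)*(o^3 - 4*o^2 - 4*o + 16) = (o - 4)*(o + 3)*(o + 4)*(o^2 - 4) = (o - 4)*(o + 2)*(o + 3)*(o + 4)*(o - 2)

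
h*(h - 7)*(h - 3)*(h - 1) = h^4 - 11*h^3 + 31*h^2 - 21*h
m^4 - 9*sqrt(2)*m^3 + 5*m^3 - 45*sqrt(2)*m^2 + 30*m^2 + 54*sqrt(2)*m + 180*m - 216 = (m - 1)*(m + 6)*(m - 6*sqrt(2))*(m - 3*sqrt(2))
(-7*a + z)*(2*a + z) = -14*a^2 - 5*a*z + z^2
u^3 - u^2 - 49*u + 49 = (u - 7)*(u - 1)*(u + 7)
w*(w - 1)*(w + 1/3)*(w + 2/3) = w^4 - 7*w^2/9 - 2*w/9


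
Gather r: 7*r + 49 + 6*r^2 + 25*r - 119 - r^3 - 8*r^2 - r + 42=-r^3 - 2*r^2 + 31*r - 28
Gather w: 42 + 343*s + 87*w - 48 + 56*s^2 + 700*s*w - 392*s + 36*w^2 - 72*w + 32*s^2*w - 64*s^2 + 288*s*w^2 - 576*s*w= -8*s^2 - 49*s + w^2*(288*s + 36) + w*(32*s^2 + 124*s + 15) - 6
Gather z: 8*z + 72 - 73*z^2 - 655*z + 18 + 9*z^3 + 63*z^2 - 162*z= 9*z^3 - 10*z^2 - 809*z + 90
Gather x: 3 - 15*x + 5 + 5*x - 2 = 6 - 10*x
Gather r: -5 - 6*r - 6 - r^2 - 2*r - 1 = -r^2 - 8*r - 12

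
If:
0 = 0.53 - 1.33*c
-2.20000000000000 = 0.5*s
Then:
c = 0.40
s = -4.40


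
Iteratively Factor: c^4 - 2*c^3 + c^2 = (c)*(c^3 - 2*c^2 + c) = c^2*(c^2 - 2*c + 1) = c^2*(c - 1)*(c - 1)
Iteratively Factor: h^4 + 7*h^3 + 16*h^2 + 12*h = (h + 2)*(h^3 + 5*h^2 + 6*h) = (h + 2)^2*(h^2 + 3*h) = (h + 2)^2*(h + 3)*(h)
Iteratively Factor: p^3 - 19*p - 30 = (p + 2)*(p^2 - 2*p - 15) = (p + 2)*(p + 3)*(p - 5)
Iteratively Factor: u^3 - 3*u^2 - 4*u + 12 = (u + 2)*(u^2 - 5*u + 6) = (u - 2)*(u + 2)*(u - 3)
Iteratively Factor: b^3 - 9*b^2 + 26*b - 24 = (b - 4)*(b^2 - 5*b + 6) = (b - 4)*(b - 2)*(b - 3)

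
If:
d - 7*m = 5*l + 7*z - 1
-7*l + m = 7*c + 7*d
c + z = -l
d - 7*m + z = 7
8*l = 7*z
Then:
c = -40/33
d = 2507/4752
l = 56/99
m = -3955/4752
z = 64/99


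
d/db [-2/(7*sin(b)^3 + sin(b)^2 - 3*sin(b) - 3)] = 2*(21*sin(b)^2 + 2*sin(b) - 3)*cos(b)/(7*sin(b)^3 + sin(b)^2 - 3*sin(b) - 3)^2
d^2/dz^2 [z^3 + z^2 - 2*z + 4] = 6*z + 2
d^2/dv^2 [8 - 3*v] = 0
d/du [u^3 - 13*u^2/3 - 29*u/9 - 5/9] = 3*u^2 - 26*u/3 - 29/9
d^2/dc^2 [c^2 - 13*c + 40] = 2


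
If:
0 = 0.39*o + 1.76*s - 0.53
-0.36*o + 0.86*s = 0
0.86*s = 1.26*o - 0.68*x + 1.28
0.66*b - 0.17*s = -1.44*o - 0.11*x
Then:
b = -1.39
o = 0.47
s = 0.20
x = 2.50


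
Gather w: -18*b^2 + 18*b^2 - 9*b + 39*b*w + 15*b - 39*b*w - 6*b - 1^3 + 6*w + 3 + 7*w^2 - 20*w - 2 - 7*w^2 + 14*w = 0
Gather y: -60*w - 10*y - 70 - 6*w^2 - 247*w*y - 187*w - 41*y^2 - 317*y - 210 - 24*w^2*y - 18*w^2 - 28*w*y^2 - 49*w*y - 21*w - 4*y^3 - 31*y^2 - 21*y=-24*w^2 - 268*w - 4*y^3 + y^2*(-28*w - 72) + y*(-24*w^2 - 296*w - 348) - 280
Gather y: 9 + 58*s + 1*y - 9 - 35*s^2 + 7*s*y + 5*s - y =-35*s^2 + 7*s*y + 63*s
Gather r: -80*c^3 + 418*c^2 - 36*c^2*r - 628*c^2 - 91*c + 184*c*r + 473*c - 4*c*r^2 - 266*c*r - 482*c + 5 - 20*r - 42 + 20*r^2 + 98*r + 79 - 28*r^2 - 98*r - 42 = -80*c^3 - 210*c^2 - 100*c + r^2*(-4*c - 8) + r*(-36*c^2 - 82*c - 20)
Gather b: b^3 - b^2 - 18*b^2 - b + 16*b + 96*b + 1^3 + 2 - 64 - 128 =b^3 - 19*b^2 + 111*b - 189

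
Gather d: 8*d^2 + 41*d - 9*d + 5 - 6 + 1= 8*d^2 + 32*d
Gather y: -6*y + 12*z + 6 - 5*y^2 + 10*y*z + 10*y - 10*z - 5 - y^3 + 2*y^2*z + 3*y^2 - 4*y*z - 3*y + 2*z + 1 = -y^3 + y^2*(2*z - 2) + y*(6*z + 1) + 4*z + 2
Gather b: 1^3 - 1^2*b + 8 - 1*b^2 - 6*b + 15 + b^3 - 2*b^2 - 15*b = b^3 - 3*b^2 - 22*b + 24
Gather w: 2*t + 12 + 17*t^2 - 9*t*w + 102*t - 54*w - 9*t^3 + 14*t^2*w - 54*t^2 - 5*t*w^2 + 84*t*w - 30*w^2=-9*t^3 - 37*t^2 + 104*t + w^2*(-5*t - 30) + w*(14*t^2 + 75*t - 54) + 12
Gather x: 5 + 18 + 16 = 39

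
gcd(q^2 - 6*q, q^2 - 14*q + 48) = q - 6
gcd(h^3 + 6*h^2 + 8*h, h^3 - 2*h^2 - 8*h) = h^2 + 2*h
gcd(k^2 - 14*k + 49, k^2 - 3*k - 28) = k - 7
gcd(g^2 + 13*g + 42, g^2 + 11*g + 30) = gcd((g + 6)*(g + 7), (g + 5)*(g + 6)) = g + 6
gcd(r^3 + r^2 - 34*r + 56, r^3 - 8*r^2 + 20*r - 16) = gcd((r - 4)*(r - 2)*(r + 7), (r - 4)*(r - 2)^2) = r^2 - 6*r + 8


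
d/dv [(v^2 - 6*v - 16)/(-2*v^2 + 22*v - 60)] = (5*v^2 - 92*v + 356)/(2*(v^4 - 22*v^3 + 181*v^2 - 660*v + 900))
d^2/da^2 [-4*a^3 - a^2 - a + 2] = -24*a - 2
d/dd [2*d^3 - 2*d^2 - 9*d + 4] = 6*d^2 - 4*d - 9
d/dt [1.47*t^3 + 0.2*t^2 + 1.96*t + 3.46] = 4.41*t^2 + 0.4*t + 1.96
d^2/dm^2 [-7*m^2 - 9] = -14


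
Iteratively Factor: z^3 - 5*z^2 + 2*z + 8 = (z - 4)*(z^2 - z - 2) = (z - 4)*(z - 2)*(z + 1)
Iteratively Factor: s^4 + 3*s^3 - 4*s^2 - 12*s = (s + 3)*(s^3 - 4*s) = (s + 2)*(s + 3)*(s^2 - 2*s) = s*(s + 2)*(s + 3)*(s - 2)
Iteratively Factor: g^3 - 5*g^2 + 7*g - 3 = (g - 1)*(g^2 - 4*g + 3) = (g - 3)*(g - 1)*(g - 1)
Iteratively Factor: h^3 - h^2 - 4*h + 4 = (h - 1)*(h^2 - 4) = (h - 2)*(h - 1)*(h + 2)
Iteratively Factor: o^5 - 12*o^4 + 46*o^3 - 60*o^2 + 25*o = (o - 5)*(o^4 - 7*o^3 + 11*o^2 - 5*o) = (o - 5)*(o - 1)*(o^3 - 6*o^2 + 5*o) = (o - 5)^2*(o - 1)*(o^2 - o) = (o - 5)^2*(o - 1)^2*(o)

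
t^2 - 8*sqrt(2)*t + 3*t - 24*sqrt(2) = (t + 3)*(t - 8*sqrt(2))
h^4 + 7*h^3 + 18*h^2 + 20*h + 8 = (h + 1)*(h + 2)^3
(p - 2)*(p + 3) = p^2 + p - 6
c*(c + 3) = c^2 + 3*c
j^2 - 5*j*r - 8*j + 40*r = (j - 8)*(j - 5*r)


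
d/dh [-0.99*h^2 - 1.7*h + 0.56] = -1.98*h - 1.7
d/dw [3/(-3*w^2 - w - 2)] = 3*(6*w + 1)/(3*w^2 + w + 2)^2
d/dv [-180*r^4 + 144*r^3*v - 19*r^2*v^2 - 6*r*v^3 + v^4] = 144*r^3 - 38*r^2*v - 18*r*v^2 + 4*v^3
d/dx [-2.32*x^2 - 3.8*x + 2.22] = -4.64*x - 3.8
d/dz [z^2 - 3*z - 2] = 2*z - 3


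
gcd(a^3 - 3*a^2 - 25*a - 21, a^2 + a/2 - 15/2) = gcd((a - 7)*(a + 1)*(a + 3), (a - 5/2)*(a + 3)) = a + 3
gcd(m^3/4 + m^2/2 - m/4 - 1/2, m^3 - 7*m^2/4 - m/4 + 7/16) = 1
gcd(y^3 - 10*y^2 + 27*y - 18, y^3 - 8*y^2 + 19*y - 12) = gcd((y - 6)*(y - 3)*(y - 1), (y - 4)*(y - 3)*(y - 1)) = y^2 - 4*y + 3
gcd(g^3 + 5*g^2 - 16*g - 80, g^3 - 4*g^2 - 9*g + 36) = g - 4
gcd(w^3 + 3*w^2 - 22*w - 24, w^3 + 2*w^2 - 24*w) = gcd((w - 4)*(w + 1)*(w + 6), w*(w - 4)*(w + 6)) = w^2 + 2*w - 24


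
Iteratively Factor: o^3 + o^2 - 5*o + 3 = (o + 3)*(o^2 - 2*o + 1) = (o - 1)*(o + 3)*(o - 1)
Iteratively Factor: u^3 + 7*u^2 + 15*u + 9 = (u + 1)*(u^2 + 6*u + 9) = (u + 1)*(u + 3)*(u + 3)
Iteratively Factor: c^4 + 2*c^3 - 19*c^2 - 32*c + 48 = (c - 1)*(c^3 + 3*c^2 - 16*c - 48) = (c - 1)*(c + 4)*(c^2 - c - 12) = (c - 1)*(c + 3)*(c + 4)*(c - 4)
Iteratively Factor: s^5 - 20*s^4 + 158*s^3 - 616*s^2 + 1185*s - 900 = (s - 5)*(s^4 - 15*s^3 + 83*s^2 - 201*s + 180) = (s - 5)^2*(s^3 - 10*s^2 + 33*s - 36) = (s - 5)^2*(s - 3)*(s^2 - 7*s + 12) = (s - 5)^2*(s - 4)*(s - 3)*(s - 3)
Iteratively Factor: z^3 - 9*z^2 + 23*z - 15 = (z - 5)*(z^2 - 4*z + 3) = (z - 5)*(z - 3)*(z - 1)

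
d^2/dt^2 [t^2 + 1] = 2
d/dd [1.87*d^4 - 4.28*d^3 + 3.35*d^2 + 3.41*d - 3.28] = 7.48*d^3 - 12.84*d^2 + 6.7*d + 3.41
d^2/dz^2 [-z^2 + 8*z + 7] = -2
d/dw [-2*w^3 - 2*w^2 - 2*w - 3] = -6*w^2 - 4*w - 2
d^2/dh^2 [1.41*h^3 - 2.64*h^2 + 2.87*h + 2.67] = 8.46*h - 5.28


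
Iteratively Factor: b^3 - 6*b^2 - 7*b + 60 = (b + 3)*(b^2 - 9*b + 20) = (b - 5)*(b + 3)*(b - 4)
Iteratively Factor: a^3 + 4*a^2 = (a + 4)*(a^2) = a*(a + 4)*(a)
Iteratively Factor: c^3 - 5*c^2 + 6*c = (c - 2)*(c^2 - 3*c) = c*(c - 2)*(c - 3)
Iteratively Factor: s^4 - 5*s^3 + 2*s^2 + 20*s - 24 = (s - 2)*(s^3 - 3*s^2 - 4*s + 12) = (s - 2)*(s + 2)*(s^2 - 5*s + 6) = (s - 2)^2*(s + 2)*(s - 3)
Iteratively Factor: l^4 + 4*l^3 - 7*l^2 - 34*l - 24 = (l - 3)*(l^3 + 7*l^2 + 14*l + 8) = (l - 3)*(l + 2)*(l^2 + 5*l + 4) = (l - 3)*(l + 1)*(l + 2)*(l + 4)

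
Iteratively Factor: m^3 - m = (m - 1)*(m^2 + m) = m*(m - 1)*(m + 1)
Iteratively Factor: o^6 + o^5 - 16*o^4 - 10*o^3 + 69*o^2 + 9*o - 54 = (o + 3)*(o^5 - 2*o^4 - 10*o^3 + 20*o^2 + 9*o - 18) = (o - 1)*(o + 3)*(o^4 - o^3 - 11*o^2 + 9*o + 18) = (o - 1)*(o + 1)*(o + 3)*(o^3 - 2*o^2 - 9*o + 18) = (o - 1)*(o + 1)*(o + 3)^2*(o^2 - 5*o + 6) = (o - 3)*(o - 1)*(o + 1)*(o + 3)^2*(o - 2)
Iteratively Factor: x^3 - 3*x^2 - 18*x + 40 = (x - 2)*(x^2 - x - 20) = (x - 2)*(x + 4)*(x - 5)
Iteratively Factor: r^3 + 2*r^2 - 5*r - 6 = (r + 1)*(r^2 + r - 6) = (r - 2)*(r + 1)*(r + 3)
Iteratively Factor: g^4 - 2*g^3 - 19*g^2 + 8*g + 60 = (g - 5)*(g^3 + 3*g^2 - 4*g - 12) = (g - 5)*(g + 2)*(g^2 + g - 6) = (g - 5)*(g + 2)*(g + 3)*(g - 2)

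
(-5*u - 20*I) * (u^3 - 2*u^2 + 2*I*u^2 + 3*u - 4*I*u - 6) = -5*u^4 + 10*u^3 - 30*I*u^3 + 25*u^2 + 60*I*u^2 - 50*u - 60*I*u + 120*I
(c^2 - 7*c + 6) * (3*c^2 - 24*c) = 3*c^4 - 45*c^3 + 186*c^2 - 144*c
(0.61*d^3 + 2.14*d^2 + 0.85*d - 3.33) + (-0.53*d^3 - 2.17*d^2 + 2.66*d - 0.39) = 0.08*d^3 - 0.0299999999999998*d^2 + 3.51*d - 3.72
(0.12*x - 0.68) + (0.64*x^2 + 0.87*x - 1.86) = 0.64*x^2 + 0.99*x - 2.54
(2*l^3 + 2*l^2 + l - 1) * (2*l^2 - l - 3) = 4*l^5 + 2*l^4 - 6*l^3 - 9*l^2 - 2*l + 3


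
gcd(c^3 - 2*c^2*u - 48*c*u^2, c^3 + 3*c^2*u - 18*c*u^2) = c^2 + 6*c*u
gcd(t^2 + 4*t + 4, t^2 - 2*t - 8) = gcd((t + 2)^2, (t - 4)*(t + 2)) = t + 2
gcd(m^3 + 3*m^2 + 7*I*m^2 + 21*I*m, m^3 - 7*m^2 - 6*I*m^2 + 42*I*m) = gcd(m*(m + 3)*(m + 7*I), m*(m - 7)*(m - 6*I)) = m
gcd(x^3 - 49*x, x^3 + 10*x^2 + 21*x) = x^2 + 7*x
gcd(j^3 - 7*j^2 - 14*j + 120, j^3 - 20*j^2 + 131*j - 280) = j - 5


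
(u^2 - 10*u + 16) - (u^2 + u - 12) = 28 - 11*u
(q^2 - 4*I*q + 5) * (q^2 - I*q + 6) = q^4 - 5*I*q^3 + 7*q^2 - 29*I*q + 30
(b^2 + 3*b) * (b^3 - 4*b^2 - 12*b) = b^5 - b^4 - 24*b^3 - 36*b^2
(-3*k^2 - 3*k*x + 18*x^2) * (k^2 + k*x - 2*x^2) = -3*k^4 - 6*k^3*x + 21*k^2*x^2 + 24*k*x^3 - 36*x^4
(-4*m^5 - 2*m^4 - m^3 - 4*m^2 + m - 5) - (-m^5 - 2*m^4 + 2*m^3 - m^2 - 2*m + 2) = -3*m^5 - 3*m^3 - 3*m^2 + 3*m - 7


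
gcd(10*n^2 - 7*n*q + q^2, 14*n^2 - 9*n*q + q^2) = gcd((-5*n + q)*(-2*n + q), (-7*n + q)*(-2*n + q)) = -2*n + q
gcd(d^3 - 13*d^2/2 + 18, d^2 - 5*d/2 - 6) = d + 3/2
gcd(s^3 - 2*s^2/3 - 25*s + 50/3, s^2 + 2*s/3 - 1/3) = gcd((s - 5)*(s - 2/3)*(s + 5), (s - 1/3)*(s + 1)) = 1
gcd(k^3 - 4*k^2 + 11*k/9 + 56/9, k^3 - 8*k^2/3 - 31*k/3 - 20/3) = k + 1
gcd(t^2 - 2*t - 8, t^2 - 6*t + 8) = t - 4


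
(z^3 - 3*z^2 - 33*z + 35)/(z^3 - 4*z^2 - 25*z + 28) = (z + 5)/(z + 4)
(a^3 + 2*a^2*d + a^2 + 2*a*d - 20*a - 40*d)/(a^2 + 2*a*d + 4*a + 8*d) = (a^2 + a - 20)/(a + 4)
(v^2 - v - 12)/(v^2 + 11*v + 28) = (v^2 - v - 12)/(v^2 + 11*v + 28)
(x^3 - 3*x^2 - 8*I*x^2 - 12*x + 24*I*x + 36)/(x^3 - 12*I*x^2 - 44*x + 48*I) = (x - 3)/(x - 4*I)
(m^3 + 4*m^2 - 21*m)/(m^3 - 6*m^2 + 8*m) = (m^2 + 4*m - 21)/(m^2 - 6*m + 8)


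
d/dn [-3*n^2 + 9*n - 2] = 9 - 6*n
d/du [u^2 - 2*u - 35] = 2*u - 2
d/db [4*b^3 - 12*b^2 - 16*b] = 12*b^2 - 24*b - 16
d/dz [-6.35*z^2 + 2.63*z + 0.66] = 2.63 - 12.7*z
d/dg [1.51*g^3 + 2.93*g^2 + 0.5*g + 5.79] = 4.53*g^2 + 5.86*g + 0.5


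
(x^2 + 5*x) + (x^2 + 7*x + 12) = 2*x^2 + 12*x + 12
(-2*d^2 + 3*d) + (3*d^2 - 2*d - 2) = d^2 + d - 2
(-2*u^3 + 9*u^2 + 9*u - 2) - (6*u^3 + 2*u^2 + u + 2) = -8*u^3 + 7*u^2 + 8*u - 4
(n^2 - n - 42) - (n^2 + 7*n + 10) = -8*n - 52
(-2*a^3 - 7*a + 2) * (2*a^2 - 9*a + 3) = -4*a^5 + 18*a^4 - 20*a^3 + 67*a^2 - 39*a + 6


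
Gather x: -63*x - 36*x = -99*x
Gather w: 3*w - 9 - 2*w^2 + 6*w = -2*w^2 + 9*w - 9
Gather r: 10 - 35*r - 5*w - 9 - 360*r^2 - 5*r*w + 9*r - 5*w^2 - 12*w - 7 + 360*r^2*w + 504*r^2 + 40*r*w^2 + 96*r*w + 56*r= r^2*(360*w + 144) + r*(40*w^2 + 91*w + 30) - 5*w^2 - 17*w - 6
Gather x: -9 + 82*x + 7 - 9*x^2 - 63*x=-9*x^2 + 19*x - 2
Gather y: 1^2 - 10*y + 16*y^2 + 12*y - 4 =16*y^2 + 2*y - 3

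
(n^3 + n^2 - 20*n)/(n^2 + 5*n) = n - 4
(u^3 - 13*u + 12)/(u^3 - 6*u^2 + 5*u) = (u^2 + u - 12)/(u*(u - 5))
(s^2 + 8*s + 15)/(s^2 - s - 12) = (s + 5)/(s - 4)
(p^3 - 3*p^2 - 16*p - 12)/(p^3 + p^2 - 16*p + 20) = (p^3 - 3*p^2 - 16*p - 12)/(p^3 + p^2 - 16*p + 20)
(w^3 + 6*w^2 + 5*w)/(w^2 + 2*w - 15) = w*(w + 1)/(w - 3)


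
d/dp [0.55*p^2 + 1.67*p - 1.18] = 1.1*p + 1.67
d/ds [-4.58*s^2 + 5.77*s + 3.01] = 5.77 - 9.16*s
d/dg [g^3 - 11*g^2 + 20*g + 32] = 3*g^2 - 22*g + 20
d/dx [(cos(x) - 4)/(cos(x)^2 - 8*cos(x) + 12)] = (cos(x)^2 - 8*cos(x) + 20)*sin(x)/(cos(x)^2 - 8*cos(x) + 12)^2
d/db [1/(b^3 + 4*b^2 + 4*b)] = (-3*b - 2)/(b^2*(b^3 + 6*b^2 + 12*b + 8))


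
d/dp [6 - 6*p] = -6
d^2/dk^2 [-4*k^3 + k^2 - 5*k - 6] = 2 - 24*k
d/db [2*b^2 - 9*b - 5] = 4*b - 9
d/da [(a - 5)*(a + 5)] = 2*a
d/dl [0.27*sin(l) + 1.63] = 0.27*cos(l)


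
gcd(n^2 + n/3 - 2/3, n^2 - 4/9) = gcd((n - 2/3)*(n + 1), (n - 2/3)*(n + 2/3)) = n - 2/3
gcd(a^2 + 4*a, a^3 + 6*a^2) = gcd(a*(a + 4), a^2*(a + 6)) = a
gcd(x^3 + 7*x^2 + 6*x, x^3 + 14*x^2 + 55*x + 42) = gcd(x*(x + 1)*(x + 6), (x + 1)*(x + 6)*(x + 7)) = x^2 + 7*x + 6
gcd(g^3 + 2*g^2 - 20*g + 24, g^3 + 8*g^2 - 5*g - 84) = 1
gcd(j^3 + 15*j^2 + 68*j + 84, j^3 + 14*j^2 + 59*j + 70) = j^2 + 9*j + 14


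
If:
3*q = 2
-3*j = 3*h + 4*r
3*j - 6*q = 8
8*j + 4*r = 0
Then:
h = 20/3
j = 4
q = 2/3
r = -8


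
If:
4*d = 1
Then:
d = 1/4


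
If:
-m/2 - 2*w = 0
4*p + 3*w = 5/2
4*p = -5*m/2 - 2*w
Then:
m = -10/11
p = 5/11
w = 5/22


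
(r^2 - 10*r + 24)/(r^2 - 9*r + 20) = (r - 6)/(r - 5)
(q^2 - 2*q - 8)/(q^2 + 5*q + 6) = (q - 4)/(q + 3)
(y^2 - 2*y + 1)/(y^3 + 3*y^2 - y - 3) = (y - 1)/(y^2 + 4*y + 3)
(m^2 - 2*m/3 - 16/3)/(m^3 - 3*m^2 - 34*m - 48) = (m - 8/3)/(m^2 - 5*m - 24)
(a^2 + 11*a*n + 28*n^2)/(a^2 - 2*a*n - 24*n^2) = (a + 7*n)/(a - 6*n)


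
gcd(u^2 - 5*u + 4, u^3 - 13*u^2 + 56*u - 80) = u - 4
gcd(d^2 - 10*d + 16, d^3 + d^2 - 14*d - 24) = 1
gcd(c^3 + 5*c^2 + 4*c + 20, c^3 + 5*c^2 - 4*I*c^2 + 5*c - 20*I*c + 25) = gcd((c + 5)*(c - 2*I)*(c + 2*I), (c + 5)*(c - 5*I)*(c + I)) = c + 5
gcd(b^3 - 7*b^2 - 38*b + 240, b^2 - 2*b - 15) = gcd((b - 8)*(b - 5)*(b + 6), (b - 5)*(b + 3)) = b - 5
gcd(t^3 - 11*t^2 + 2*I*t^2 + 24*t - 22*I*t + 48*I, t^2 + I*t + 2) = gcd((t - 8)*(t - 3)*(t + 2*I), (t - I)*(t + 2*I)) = t + 2*I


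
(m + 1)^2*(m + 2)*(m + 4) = m^4 + 8*m^3 + 21*m^2 + 22*m + 8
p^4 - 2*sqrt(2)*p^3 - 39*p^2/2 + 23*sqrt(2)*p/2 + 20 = (p - 4*sqrt(2))*(p - sqrt(2))*(p + sqrt(2)/2)*(p + 5*sqrt(2)/2)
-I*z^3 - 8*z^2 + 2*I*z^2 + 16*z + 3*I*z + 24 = (z - 3)*(z - 8*I)*(-I*z - I)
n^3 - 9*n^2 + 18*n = n*(n - 6)*(n - 3)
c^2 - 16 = (c - 4)*(c + 4)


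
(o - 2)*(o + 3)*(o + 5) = o^3 + 6*o^2 - o - 30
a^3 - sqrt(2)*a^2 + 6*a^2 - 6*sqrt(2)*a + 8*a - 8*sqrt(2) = (a + 2)*(a + 4)*(a - sqrt(2))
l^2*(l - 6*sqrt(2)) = l^3 - 6*sqrt(2)*l^2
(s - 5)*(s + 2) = s^2 - 3*s - 10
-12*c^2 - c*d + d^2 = (-4*c + d)*(3*c + d)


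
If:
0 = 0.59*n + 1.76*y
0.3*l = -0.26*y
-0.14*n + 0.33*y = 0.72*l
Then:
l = 0.00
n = 0.00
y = 0.00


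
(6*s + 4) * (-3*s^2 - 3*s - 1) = -18*s^3 - 30*s^2 - 18*s - 4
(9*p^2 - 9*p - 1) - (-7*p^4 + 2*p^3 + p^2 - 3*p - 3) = 7*p^4 - 2*p^3 + 8*p^2 - 6*p + 2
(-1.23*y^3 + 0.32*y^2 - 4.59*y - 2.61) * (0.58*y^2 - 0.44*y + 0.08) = -0.7134*y^5 + 0.7268*y^4 - 2.9014*y^3 + 0.5314*y^2 + 0.7812*y - 0.2088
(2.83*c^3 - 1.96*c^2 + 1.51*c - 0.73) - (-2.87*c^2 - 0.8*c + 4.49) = 2.83*c^3 + 0.91*c^2 + 2.31*c - 5.22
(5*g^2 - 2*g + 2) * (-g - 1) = -5*g^3 - 3*g^2 - 2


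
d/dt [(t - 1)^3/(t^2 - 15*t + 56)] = (t - 1)^2*(3*t^2 - 45*t - (t - 1)*(2*t - 15) + 168)/(t^2 - 15*t + 56)^2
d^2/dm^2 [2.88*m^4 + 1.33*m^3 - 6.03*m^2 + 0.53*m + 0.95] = 34.56*m^2 + 7.98*m - 12.06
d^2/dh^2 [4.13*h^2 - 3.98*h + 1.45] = 8.26000000000000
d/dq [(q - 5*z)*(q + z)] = 2*q - 4*z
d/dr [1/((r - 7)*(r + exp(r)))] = ((7 - r)*(r + exp(r)) - (r - 7)^2*(exp(r) + 1))/((r - 7)^3*(r + exp(r))^2)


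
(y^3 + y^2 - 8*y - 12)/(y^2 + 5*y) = (y^3 + y^2 - 8*y - 12)/(y*(y + 5))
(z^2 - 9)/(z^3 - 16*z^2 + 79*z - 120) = (z + 3)/(z^2 - 13*z + 40)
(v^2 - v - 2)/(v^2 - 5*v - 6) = (v - 2)/(v - 6)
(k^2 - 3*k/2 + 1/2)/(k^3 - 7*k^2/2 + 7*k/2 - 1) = 1/(k - 2)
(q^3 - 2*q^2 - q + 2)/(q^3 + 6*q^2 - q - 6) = (q - 2)/(q + 6)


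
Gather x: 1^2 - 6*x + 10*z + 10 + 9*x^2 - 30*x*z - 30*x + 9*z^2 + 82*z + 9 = 9*x^2 + x*(-30*z - 36) + 9*z^2 + 92*z + 20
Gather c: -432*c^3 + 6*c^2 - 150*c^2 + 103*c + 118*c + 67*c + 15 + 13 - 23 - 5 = -432*c^3 - 144*c^2 + 288*c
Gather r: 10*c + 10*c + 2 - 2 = 20*c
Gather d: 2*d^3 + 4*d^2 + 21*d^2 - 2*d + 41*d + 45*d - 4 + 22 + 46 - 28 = 2*d^3 + 25*d^2 + 84*d + 36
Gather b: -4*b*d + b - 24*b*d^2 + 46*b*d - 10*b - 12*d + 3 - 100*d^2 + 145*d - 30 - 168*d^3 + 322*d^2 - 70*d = b*(-24*d^2 + 42*d - 9) - 168*d^3 + 222*d^2 + 63*d - 27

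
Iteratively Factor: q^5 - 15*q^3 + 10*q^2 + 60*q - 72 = (q - 2)*(q^4 + 2*q^3 - 11*q^2 - 12*q + 36) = (q - 2)^2*(q^3 + 4*q^2 - 3*q - 18) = (q - 2)^2*(q + 3)*(q^2 + q - 6) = (q - 2)^3*(q + 3)*(q + 3)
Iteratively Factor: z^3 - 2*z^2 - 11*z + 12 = (z + 3)*(z^2 - 5*z + 4) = (z - 1)*(z + 3)*(z - 4)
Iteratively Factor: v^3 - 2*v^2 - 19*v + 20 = (v - 1)*(v^2 - v - 20) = (v - 5)*(v - 1)*(v + 4)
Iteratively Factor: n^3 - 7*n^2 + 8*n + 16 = (n - 4)*(n^2 - 3*n - 4) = (n - 4)^2*(n + 1)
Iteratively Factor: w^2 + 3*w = (w)*(w + 3)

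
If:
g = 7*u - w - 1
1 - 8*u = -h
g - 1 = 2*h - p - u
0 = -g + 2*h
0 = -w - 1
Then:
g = 14/9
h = 7/9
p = 7/9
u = 2/9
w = -1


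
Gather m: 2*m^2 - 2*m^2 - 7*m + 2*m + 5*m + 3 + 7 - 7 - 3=0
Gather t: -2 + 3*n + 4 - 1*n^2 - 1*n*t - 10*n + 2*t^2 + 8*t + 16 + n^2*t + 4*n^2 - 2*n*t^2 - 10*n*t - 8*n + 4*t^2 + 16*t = 3*n^2 - 15*n + t^2*(6 - 2*n) + t*(n^2 - 11*n + 24) + 18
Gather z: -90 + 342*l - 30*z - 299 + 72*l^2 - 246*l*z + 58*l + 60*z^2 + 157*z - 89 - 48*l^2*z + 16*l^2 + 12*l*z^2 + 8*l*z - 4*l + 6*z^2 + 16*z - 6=88*l^2 + 396*l + z^2*(12*l + 66) + z*(-48*l^2 - 238*l + 143) - 484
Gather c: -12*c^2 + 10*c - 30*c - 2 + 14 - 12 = -12*c^2 - 20*c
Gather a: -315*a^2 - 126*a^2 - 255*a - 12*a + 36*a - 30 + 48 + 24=-441*a^2 - 231*a + 42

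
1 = 1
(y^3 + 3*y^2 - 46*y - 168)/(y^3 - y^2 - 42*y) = (y + 4)/y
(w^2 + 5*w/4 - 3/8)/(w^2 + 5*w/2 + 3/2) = (w - 1/4)/(w + 1)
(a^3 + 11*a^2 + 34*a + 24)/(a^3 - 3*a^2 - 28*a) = (a^2 + 7*a + 6)/(a*(a - 7))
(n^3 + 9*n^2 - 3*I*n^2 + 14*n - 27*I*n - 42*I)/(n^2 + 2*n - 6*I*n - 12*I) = (n^2 + n*(7 - 3*I) - 21*I)/(n - 6*I)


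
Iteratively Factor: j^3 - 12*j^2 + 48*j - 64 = (j - 4)*(j^2 - 8*j + 16) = (j - 4)^2*(j - 4)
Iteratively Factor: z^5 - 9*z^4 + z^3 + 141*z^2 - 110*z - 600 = (z - 4)*(z^4 - 5*z^3 - 19*z^2 + 65*z + 150) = (z - 4)*(z + 3)*(z^3 - 8*z^2 + 5*z + 50) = (z - 4)*(z + 2)*(z + 3)*(z^2 - 10*z + 25) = (z - 5)*(z - 4)*(z + 2)*(z + 3)*(z - 5)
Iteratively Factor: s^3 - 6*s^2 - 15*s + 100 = (s - 5)*(s^2 - s - 20) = (s - 5)*(s + 4)*(s - 5)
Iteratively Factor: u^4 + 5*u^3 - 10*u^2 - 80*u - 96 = (u + 3)*(u^3 + 2*u^2 - 16*u - 32) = (u + 2)*(u + 3)*(u^2 - 16) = (u + 2)*(u + 3)*(u + 4)*(u - 4)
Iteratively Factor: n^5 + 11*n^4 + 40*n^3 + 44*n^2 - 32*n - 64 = (n + 4)*(n^4 + 7*n^3 + 12*n^2 - 4*n - 16) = (n - 1)*(n + 4)*(n^3 + 8*n^2 + 20*n + 16) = (n - 1)*(n + 2)*(n + 4)*(n^2 + 6*n + 8) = (n - 1)*(n + 2)^2*(n + 4)*(n + 4)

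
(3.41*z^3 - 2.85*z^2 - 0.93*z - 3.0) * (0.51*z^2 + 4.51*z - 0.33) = 1.7391*z^5 + 13.9256*z^4 - 14.4531*z^3 - 4.7838*z^2 - 13.2231*z + 0.99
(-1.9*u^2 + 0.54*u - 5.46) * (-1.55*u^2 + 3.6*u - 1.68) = 2.945*u^4 - 7.677*u^3 + 13.599*u^2 - 20.5632*u + 9.1728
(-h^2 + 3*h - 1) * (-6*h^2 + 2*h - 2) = 6*h^4 - 20*h^3 + 14*h^2 - 8*h + 2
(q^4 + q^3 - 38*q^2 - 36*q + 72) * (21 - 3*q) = -3*q^5 + 18*q^4 + 135*q^3 - 690*q^2 - 972*q + 1512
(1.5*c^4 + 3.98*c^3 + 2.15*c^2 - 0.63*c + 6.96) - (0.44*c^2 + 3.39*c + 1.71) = 1.5*c^4 + 3.98*c^3 + 1.71*c^2 - 4.02*c + 5.25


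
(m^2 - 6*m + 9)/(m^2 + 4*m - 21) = (m - 3)/(m + 7)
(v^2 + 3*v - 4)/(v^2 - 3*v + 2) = (v + 4)/(v - 2)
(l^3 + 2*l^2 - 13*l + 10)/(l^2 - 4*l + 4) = (l^2 + 4*l - 5)/(l - 2)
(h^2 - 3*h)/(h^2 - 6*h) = (h - 3)/(h - 6)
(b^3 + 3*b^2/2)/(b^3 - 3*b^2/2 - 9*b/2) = b/(b - 3)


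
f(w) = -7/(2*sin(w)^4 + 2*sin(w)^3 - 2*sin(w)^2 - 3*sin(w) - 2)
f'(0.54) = -1.07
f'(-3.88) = 0.18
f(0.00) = 3.50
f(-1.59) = 7.00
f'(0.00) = -5.25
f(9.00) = 2.07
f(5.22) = 6.52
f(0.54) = 1.91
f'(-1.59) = 0.13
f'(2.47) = 0.46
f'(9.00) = 1.72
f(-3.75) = 1.85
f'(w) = -7*(-8*sin(w)^3*cos(w) - 6*sin(w)^2*cos(w) + 4*sin(w)*cos(w) + 3*cos(w))/(2*sin(w)^4 + 2*sin(w)^3 - 2*sin(w)^2 - 3*sin(w) - 2)^2 = 7*(8*sin(w)^3 + 6*sin(w)^2 - 4*sin(w) - 3)*cos(w)/(-2*sin(w)^4 - 2*sin(w)^3 + 2*sin(w)^2 + 3*sin(w) + 2)^2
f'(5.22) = -0.77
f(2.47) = 1.81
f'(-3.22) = 4.53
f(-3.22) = 3.12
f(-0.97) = 6.46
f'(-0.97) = -0.36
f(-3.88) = 1.79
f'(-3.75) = 0.74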